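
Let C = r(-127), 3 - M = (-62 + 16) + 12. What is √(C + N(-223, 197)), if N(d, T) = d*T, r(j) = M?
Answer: I*√43894 ≈ 209.51*I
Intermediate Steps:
M = 37 (M = 3 - ((-62 + 16) + 12) = 3 - (-46 + 12) = 3 - 1*(-34) = 3 + 34 = 37)
r(j) = 37
C = 37
N(d, T) = T*d
√(C + N(-223, 197)) = √(37 + 197*(-223)) = √(37 - 43931) = √(-43894) = I*√43894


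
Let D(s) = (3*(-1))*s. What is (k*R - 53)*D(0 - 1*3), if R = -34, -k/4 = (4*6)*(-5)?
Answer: -147357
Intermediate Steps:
k = 480 (k = -4*4*6*(-5) = -96*(-5) = -4*(-120) = 480)
D(s) = -3*s
(k*R - 53)*D(0 - 1*3) = (480*(-34) - 53)*(-3*(0 - 1*3)) = (-16320 - 53)*(-3*(0 - 3)) = -(-49119)*(-3) = -16373*9 = -147357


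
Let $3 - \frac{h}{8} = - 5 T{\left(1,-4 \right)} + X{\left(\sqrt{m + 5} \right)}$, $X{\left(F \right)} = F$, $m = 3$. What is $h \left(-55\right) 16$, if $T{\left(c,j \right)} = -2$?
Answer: $49280 + 14080 \sqrt{2} \approx 69192.0$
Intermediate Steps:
$h = -56 - 16 \sqrt{2}$ ($h = 24 - 8 \left(\left(-5\right) \left(-2\right) + \sqrt{3 + 5}\right) = 24 - 8 \left(10 + \sqrt{8}\right) = 24 - 8 \left(10 + 2 \sqrt{2}\right) = 24 - \left(80 + 16 \sqrt{2}\right) = -56 - 16 \sqrt{2} \approx -78.627$)
$h \left(-55\right) 16 = \left(-56 - 16 \sqrt{2}\right) \left(-55\right) 16 = \left(3080 + 880 \sqrt{2}\right) 16 = 49280 + 14080 \sqrt{2}$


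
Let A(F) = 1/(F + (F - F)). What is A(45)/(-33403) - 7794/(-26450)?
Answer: 1171540774/3975792075 ≈ 0.29467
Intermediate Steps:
A(F) = 1/F (A(F) = 1/(F + 0) = 1/F)
A(45)/(-33403) - 7794/(-26450) = 1/(45*(-33403)) - 7794/(-26450) = (1/45)*(-1/33403) - 7794*(-1/26450) = -1/1503135 + 3897/13225 = 1171540774/3975792075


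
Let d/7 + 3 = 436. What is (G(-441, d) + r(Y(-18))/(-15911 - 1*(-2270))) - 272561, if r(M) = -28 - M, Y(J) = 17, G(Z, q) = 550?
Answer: -1236834002/4547 ≈ -2.7201e+5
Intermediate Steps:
d = 3031 (d = -21 + 7*436 = -21 + 3052 = 3031)
(G(-441, d) + r(Y(-18))/(-15911 - 1*(-2270))) - 272561 = (550 + (-28 - 1*17)/(-15911 - 1*(-2270))) - 272561 = (550 + (-28 - 17)/(-15911 + 2270)) - 272561 = (550 - 45/(-13641)) - 272561 = (550 - 45*(-1/13641)) - 272561 = (550 + 15/4547) - 272561 = 2500865/4547 - 272561 = -1236834002/4547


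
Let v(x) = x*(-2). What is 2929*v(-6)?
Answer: 35148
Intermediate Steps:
v(x) = -2*x
2929*v(-6) = 2929*(-2*(-6)) = 2929*12 = 35148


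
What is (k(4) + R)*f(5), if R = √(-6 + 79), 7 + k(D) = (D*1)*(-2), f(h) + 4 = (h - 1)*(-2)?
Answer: 180 - 12*√73 ≈ 77.472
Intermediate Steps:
f(h) = -2 - 2*h (f(h) = -4 + (h - 1)*(-2) = -4 + (-1 + h)*(-2) = -4 + (2 - 2*h) = -2 - 2*h)
k(D) = -7 - 2*D (k(D) = -7 + (D*1)*(-2) = -7 + D*(-2) = -7 - 2*D)
R = √73 ≈ 8.5440
(k(4) + R)*f(5) = ((-7 - 2*4) + √73)*(-2 - 2*5) = ((-7 - 8) + √73)*(-2 - 10) = (-15 + √73)*(-12) = 180 - 12*√73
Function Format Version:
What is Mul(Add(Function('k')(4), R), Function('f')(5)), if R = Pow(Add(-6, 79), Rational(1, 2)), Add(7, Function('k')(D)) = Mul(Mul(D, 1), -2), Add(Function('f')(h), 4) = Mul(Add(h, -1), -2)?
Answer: Add(180, Mul(-12, Pow(73, Rational(1, 2)))) ≈ 77.472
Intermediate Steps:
Function('f')(h) = Add(-2, Mul(-2, h)) (Function('f')(h) = Add(-4, Mul(Add(h, -1), -2)) = Add(-4, Mul(Add(-1, h), -2)) = Add(-4, Add(2, Mul(-2, h))) = Add(-2, Mul(-2, h)))
Function('k')(D) = Add(-7, Mul(-2, D)) (Function('k')(D) = Add(-7, Mul(Mul(D, 1), -2)) = Add(-7, Mul(D, -2)) = Add(-7, Mul(-2, D)))
R = Pow(73, Rational(1, 2)) ≈ 8.5440
Mul(Add(Function('k')(4), R), Function('f')(5)) = Mul(Add(Add(-7, Mul(-2, 4)), Pow(73, Rational(1, 2))), Add(-2, Mul(-2, 5))) = Mul(Add(Add(-7, -8), Pow(73, Rational(1, 2))), Add(-2, -10)) = Mul(Add(-15, Pow(73, Rational(1, 2))), -12) = Add(180, Mul(-12, Pow(73, Rational(1, 2))))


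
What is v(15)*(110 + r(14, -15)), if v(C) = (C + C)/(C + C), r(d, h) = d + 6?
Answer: 130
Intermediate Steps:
r(d, h) = 6 + d
v(C) = 1 (v(C) = (2*C)/((2*C)) = (2*C)*(1/(2*C)) = 1)
v(15)*(110 + r(14, -15)) = 1*(110 + (6 + 14)) = 1*(110 + 20) = 1*130 = 130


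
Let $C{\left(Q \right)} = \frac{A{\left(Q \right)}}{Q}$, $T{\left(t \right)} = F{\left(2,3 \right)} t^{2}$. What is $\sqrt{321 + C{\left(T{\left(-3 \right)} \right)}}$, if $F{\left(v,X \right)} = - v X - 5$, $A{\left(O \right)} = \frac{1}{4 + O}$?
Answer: $\frac{\sqrt{3154861270}}{3135} \approx 17.916$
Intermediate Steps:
$F{\left(v,X \right)} = -5 - X v$ ($F{\left(v,X \right)} = - X v - 5 = -5 - X v$)
$T{\left(t \right)} = - 11 t^{2}$ ($T{\left(t \right)} = \left(-5 - 3 \cdot 2\right) t^{2} = \left(-5 - 6\right) t^{2} = - 11 t^{2}$)
$C{\left(Q \right)} = \frac{1}{Q \left(4 + Q\right)}$ ($C{\left(Q \right)} = \frac{1}{\left(4 + Q\right) Q} = \frac{1}{Q \left(4 + Q\right)}$)
$\sqrt{321 + C{\left(T{\left(-3 \right)} \right)}} = \sqrt{321 + \frac{1}{- 11 \left(-3\right)^{2} \left(4 - 11 \left(-3\right)^{2}\right)}} = \sqrt{321 + \frac{1}{\left(-11\right) 9 \left(4 - 99\right)}} = \sqrt{321 + \frac{1}{\left(-99\right) \left(4 - 99\right)}} = \sqrt{321 - \frac{1}{99 \left(-95\right)}} = \sqrt{321 - - \frac{1}{9405}} = \sqrt{321 + \frac{1}{9405}} = \sqrt{\frac{3019006}{9405}} = \frac{\sqrt{3154861270}}{3135}$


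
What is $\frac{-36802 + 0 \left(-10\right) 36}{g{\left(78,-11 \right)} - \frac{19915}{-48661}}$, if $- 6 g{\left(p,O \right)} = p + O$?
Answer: $\frac{10744932732}{3140797} \approx 3421.1$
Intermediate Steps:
$g{\left(p,O \right)} = - \frac{O}{6} - \frac{p}{6}$ ($g{\left(p,O \right)} = - \frac{p + O}{6} = - \frac{O + p}{6} = - \frac{O}{6} - \frac{p}{6}$)
$\frac{-36802 + 0 \left(-10\right) 36}{g{\left(78,-11 \right)} - \frac{19915}{-48661}} = \frac{-36802 + 0 \left(-10\right) 36}{\left(\left(- \frac{1}{6}\right) \left(-11\right) - 13\right) - \frac{19915}{-48661}} = \frac{-36802 + 0 \cdot 36}{\left(\frac{11}{6} - 13\right) - - \frac{19915}{48661}} = \frac{-36802 + 0}{- \frac{67}{6} + \frac{19915}{48661}} = - \frac{36802}{- \frac{3140797}{291966}} = \left(-36802\right) \left(- \frac{291966}{3140797}\right) = \frac{10744932732}{3140797}$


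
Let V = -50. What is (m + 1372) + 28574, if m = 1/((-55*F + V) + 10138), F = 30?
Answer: 252684349/8438 ≈ 29946.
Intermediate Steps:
m = 1/8438 (m = 1/((-55*30 - 50) + 10138) = 1/((-1650 - 50) + 10138) = 1/(-1700 + 10138) = 1/8438 ≈ 0.00011851)
(m + 1372) + 28574 = (1/8438 + 1372) + 28574 = 11576937/8438 + 28574 = 252684349/8438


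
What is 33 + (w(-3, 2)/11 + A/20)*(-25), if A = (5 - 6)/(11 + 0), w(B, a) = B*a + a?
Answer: 1857/44 ≈ 42.205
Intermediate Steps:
w(B, a) = a + B*a
A = -1/11 ≈ -0.090909
33 + (w(-3, 2)/11 + A/20)*(-25) = 33 + ((2*(1 - 3))/11 - 1/11/20)*(-25) = 33 + ((2*(-2))*(1/11) - 1/11*1/20)*(-25) = 33 + (-4*1/11 - 1/220)*(-25) = 33 + (-4/11 - 1/220)*(-25) = 33 - 81/220*(-25) = 33 + 405/44 = 1857/44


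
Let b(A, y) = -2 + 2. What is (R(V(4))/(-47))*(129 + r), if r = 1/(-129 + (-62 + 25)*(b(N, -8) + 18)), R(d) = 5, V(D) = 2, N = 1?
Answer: -2182/159 ≈ -13.723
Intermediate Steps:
b(A, y) = 0
r = -1/795 (r = 1/(-129 + (-62 + 25)*(0 + 18)) = 1/(-129 - 37*18) = 1/(-129 - 666) = 1/(-795) = -1/795 ≈ -0.0012579)
(R(V(4))/(-47))*(129 + r) = (5/(-47))*(129 - 1/795) = (5*(-1/47))*(102554/795) = -5/47*102554/795 = -2182/159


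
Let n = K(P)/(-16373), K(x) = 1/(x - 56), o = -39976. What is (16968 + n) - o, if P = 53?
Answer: 2797032337/49119 ≈ 56944.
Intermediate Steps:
K(x) = 1/(-56 + x)
n = 1/49119 (n = 1/((-56 + 53)*(-16373)) = -1/16373/(-3) = -⅓*(-1/16373) = 1/49119 ≈ 2.0359e-5)
(16968 + n) - o = (16968 + 1/49119) - 1*(-39976) = 833451193/49119 + 39976 = 2797032337/49119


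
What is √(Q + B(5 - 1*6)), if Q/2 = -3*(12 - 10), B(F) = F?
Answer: I*√13 ≈ 3.6056*I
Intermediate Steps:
Q = -12 (Q = 2*(-3*(12 - 10)) = 2*(-3*2) = 2*(-6) = -12)
√(Q + B(5 - 1*6)) = √(-12 + (5 - 1*6)) = √(-12 + (5 - 6)) = √(-12 - 1) = √(-13) = I*√13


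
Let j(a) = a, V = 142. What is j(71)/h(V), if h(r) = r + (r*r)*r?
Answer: 1/40330 ≈ 2.4795e-5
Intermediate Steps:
h(r) = r + r³ (h(r) = r + r²*r = r + r³)
j(71)/h(V) = 71/(142 + 142³) = 71/(142 + 2863288) = 71/2863430 = 71*(1/2863430) = 1/40330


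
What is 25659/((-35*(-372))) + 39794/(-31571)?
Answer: 97320803/137018140 ≈ 0.71028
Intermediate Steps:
25659/((-35*(-372))) + 39794/(-31571) = 25659/13020 + 39794*(-1/31571) = 25659*(1/13020) - 39794/31571 = 8553/4340 - 39794/31571 = 97320803/137018140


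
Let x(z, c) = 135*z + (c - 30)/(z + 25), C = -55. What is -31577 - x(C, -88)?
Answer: -362339/15 ≈ -24156.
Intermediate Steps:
x(z, c) = 135*z + (-30 + c)/(25 + z)
-31577 - x(C, -88) = -31577 - (-30 - 88 + 135*(-55)² + 3375*(-55))/(25 - 55) = -31577 - (-30 - 88 + 135*3025 - 185625)/(-30) = -31577 - (-1)*(-30 - 88 + 408375 - 185625)/30 = -31577 - (-1)*222632/30 = -31577 - 1*(-111316/15) = -31577 + 111316/15 = -362339/15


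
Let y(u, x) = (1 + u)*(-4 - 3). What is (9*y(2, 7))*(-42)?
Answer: 7938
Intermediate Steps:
y(u, x) = -7 - 7*u (y(u, x) = (1 + u)*(-7) = -7 - 7*u)
(9*y(2, 7))*(-42) = (9*(-7 - 7*2))*(-42) = (9*(-7 - 14))*(-42) = (9*(-21))*(-42) = -189*(-42) = 7938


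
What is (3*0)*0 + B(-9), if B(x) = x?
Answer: -9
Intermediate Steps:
(3*0)*0 + B(-9) = (3*0)*0 - 9 = 0*0 - 9 = 0 - 9 = -9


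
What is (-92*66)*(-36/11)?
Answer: 19872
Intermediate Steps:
(-92*66)*(-36/11) = -(-218592)/11 = -6072*(-36/11) = 19872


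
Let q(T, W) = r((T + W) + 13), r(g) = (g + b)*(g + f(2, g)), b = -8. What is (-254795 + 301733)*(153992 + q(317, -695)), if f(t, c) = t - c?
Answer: 7193060748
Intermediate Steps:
r(g) = -16 + 2*g (r(g) = (g - 8)*(g + (2 - g)) = (-8 + g)*2 = -16 + 2*g)
q(T, W) = 10 + 2*T + 2*W (q(T, W) = -16 + 2*((T + W) + 13) = -16 + 2*(13 + T + W) = -16 + (26 + 2*T + 2*W) = 10 + 2*T + 2*W)
(-254795 + 301733)*(153992 + q(317, -695)) = (-254795 + 301733)*(153992 + (10 + 2*317 + 2*(-695))) = 46938*(153992 + (10 + 634 - 1390)) = 46938*(153992 - 746) = 46938*153246 = 7193060748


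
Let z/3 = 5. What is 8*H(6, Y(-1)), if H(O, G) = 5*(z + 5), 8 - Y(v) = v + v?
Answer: 800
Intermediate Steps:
z = 15 (z = 3*5 = 15)
Y(v) = 8 - 2*v (Y(v) = 8 - (v + v) = 8 - 2*v)
H(O, G) = 100 (H(O, G) = 5*(15 + 5) = 5*20 = 100)
8*H(6, Y(-1)) = 8*100 = 800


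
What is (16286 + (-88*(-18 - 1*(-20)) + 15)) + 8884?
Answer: 25009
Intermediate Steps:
(16286 + (-88*(-18 - 1*(-20)) + 15)) + 8884 = (16286 + (-88*(-18 + 20) + 15)) + 8884 = (16286 + (-88*2 + 15)) + 8884 = (16286 + (-176 + 15)) + 8884 = (16286 - 161) + 8884 = 16125 + 8884 = 25009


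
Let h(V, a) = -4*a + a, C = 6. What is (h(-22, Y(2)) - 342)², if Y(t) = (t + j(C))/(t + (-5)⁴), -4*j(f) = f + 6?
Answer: 5108961529/43681 ≈ 1.1696e+5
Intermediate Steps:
j(f) = -3/2 - f/4 (j(f) = -(f + 6)/4 = -(6 + f)/4 = -3/2 - f/4)
Y(t) = (-3 + t)/(625 + t) (Y(t) = (t + (-3/2 - ¼*6))/(t + (-5)⁴) = (t + (-3/2 - 3/2))/(t + 625) = (t - 3)/(625 + t) = (-3 + t)/(625 + t))
h(V, a) = -3*a
(h(-22, Y(2)) - 342)² = (-3*(-3 + 2)/(625 + 2) - 342)² = (-3*(-1)/627 - 342)² = (-(-1)/209 - 342)² = (-3*(-1/627) - 342)² = (1/209 - 342)² = (-71477/209)² = 5108961529/43681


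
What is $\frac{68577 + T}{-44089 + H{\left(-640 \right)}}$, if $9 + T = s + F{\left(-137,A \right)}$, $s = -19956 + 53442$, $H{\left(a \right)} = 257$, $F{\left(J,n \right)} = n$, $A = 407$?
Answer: $- \frac{102461}{43832} \approx -2.3376$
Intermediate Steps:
$s = 33486$
$T = 33884$ ($T = -9 + \left(33486 + 407\right) = -9 + 33893 = 33884$)
$\frac{68577 + T}{-44089 + H{\left(-640 \right)}} = \frac{68577 + 33884}{-44089 + 257} = \frac{102461}{-43832} = 102461 \left(- \frac{1}{43832}\right) = - \frac{102461}{43832}$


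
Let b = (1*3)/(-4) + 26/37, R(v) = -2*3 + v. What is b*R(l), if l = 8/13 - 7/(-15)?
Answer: 6713/28860 ≈ 0.23261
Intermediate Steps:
l = 211/195 (l = 8*(1/13) - 7*(-1/15) = 8/13 + 7/15 = 211/195 ≈ 1.0821)
R(v) = -6 + v
b = -7/148 (b = 3*(-¼) + 26*(1/37) = -¾ + 26/37 = -7/148 ≈ -0.047297)
b*R(l) = -7*(-6 + 211/195)/148 = -7/148*(-959/195) = 6713/28860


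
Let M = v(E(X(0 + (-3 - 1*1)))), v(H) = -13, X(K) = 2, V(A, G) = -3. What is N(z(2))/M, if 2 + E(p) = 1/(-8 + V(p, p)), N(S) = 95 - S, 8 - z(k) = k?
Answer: -89/13 ≈ -6.8462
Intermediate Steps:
z(k) = 8 - k
E(p) = -23/11 (E(p) = -2 + 1/(-8 - 3) = -2 + 1/(-11) = -2 - 1/11 = -23/11)
M = -13
N(z(2))/M = (95 - (8 - 1*2))/(-13) = (95 - (8 - 2))*(-1/13) = (95 - 1*6)*(-1/13) = (95 - 6)*(-1/13) = 89*(-1/13) = -89/13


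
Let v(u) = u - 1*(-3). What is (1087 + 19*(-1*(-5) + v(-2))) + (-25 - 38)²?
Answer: 5170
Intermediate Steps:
v(u) = 3 + u (v(u) = u + 3 = 3 + u)
(1087 + 19*(-1*(-5) + v(-2))) + (-25 - 38)² = (1087 + 19*(-1*(-5) + (3 - 2))) + (-25 - 38)² = (1087 + 19*(5 + 1)) + (-63)² = (1087 + 19*6) + 3969 = (1087 + 114) + 3969 = 1201 + 3969 = 5170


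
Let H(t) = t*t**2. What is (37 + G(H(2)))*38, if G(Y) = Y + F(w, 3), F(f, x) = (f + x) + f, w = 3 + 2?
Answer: 2204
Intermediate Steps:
w = 5
F(f, x) = x + 2*f
H(t) = t**3
G(Y) = 13 + Y (G(Y) = Y + (3 + 2*5) = Y + (3 + 10) = Y + 13 = 13 + Y)
(37 + G(H(2)))*38 = (37 + (13 + 2**3))*38 = (37 + (13 + 8))*38 = (37 + 21)*38 = 58*38 = 2204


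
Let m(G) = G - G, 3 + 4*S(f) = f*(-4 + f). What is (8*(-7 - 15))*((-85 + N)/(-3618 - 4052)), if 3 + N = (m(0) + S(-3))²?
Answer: -5962/3835 ≈ -1.5546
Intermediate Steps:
S(f) = -¾ + f*(-4 + f)/4 (S(f) = -¾ + (f*(-4 + f))/4 = -¾ + f*(-4 + f)/4)
m(G) = 0
N = 69/4 (N = -3 + (0 + (-¾ - 1*(-3) + (¼)*(-3)²))² = -3 + (0 + (-¾ + 3 + (¼)*9))² = -3 + (0 + (-¾ + 3 + 9/4))² = -3 + (0 + 9/2)² = -3 + (9/2)² = -3 + 81/4 = 69/4 ≈ 17.250)
(8*(-7 - 15))*((-85 + N)/(-3618 - 4052)) = (8*(-7 - 15))*((-85 + 69/4)/(-3618 - 4052)) = (8*(-22))*(-271/4/(-7670)) = -(-11924)*(-1)/7670 = -176*271/30680 = -5962/3835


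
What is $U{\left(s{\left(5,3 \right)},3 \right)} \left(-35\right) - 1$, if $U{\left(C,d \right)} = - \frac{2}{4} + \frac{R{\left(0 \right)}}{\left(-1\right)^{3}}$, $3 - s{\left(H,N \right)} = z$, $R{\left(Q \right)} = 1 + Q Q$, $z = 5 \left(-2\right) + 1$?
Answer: $\frac{103}{2} \approx 51.5$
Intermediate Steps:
$z = -9$ ($z = -10 + 1 = -9$)
$R{\left(Q \right)} = 1 + Q^{2}$
$s{\left(H,N \right)} = 12$ ($s{\left(H,N \right)} = 3 - -9 = 3 + 9 = 12$)
$U{\left(C,d \right)} = - \frac{3}{2}$ ($U{\left(C,d \right)} = - \frac{2}{4} + \frac{1 + 0^{2}}{\left(-1\right)^{3}} = \left(-2\right) \frac{1}{4} + \frac{1 + 0}{-1} = - \frac{1}{2} + 1 \left(-1\right) = - \frac{1}{2} - 1 = - \frac{3}{2}$)
$U{\left(s{\left(5,3 \right)},3 \right)} \left(-35\right) - 1 = \left(- \frac{3}{2}\right) \left(-35\right) - 1 = \frac{105}{2} - 1 = \frac{103}{2}$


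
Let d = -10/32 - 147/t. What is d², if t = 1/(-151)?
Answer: 126129391609/256 ≈ 4.9269e+8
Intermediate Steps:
t = -1/151 ≈ -0.0066225
d = 355147/16 (d = -10/32 - 147/(-1/151) = -10*1/32 - 147*(-151) = -5/16 + 22197 = 355147/16 ≈ 22197.)
d² = (355147/16)² = 126129391609/256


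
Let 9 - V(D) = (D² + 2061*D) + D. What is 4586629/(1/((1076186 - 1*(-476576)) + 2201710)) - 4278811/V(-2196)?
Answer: 5067180019930847251/294255 ≈ 1.7220e+13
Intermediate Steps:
V(D) = 9 - D² - 2062*D (V(D) = 9 - ((D² + 2061*D) + D) = 9 - (D² + 2062*D) = 9 + (-D² - 2062*D) = 9 - D² - 2062*D)
4586629/(1/((1076186 - 1*(-476576)) + 2201710)) - 4278811/V(-2196) = 4586629/(1/((1076186 - 1*(-476576)) + 2201710)) - 4278811/(9 - 1*(-2196)² - 2062*(-2196)) = 4586629/(1/((1076186 + 476576) + 2201710)) - 4278811/(9 - 1*4822416 + 4528152) = 4586629/(1/(1552762 + 2201710)) - 4278811/(9 - 4822416 + 4528152) = 4586629/(1/3754472) - 4278811/(-294255) = 4586629/(1/3754472) - 4278811*(-1/294255) = 4586629*3754472 + 4278811/294255 = 17220370154888 + 4278811/294255 = 5067180019930847251/294255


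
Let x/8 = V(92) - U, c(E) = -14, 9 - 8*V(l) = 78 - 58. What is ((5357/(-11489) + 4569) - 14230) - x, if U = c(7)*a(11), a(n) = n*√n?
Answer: -110874207/11489 - 1232*√11 ≈ -13737.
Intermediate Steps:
V(l) = -11/8 (V(l) = 9/8 - (78 - 58)/8 = 9/8 - ⅛*20 = 9/8 - 5/2 = -11/8)
a(n) = n^(3/2)
U = -154*√11 ≈ -510.76
x = -11 + 1232*√11 (x = 8*(-11/8 - (-154)*√11) = 8*(-11/8 + 154*√11) = -11 + 1232*√11 ≈ 4075.1)
((5357/(-11489) + 4569) - 14230) - x = ((5357/(-11489) + 4569) - 14230) - (-11 + 1232*√11) = ((5357*(-1/11489) + 4569) - 14230) + (11 - 1232*√11) = ((-5357/11489 + 4569) - 14230) + (11 - 1232*√11) = (52487884/11489 - 14230) + (11 - 1232*√11) = -111000586/11489 + (11 - 1232*√11) = -110874207/11489 - 1232*√11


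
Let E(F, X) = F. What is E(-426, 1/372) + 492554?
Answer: 492128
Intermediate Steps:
E(-426, 1/372) + 492554 = -426 + 492554 = 492128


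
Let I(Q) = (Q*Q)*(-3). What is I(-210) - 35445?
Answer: -167745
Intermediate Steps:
I(Q) = -3*Q**2 (I(Q) = Q**2*(-3) = -3*Q**2)
I(-210) - 35445 = -3*(-210)**2 - 35445 = -3*44100 - 35445 = -132300 - 35445 = -167745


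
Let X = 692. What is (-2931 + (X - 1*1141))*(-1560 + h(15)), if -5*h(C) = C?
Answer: 5282940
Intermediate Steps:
h(C) = -C/5
(-2931 + (X - 1*1141))*(-1560 + h(15)) = (-2931 + (692 - 1*1141))*(-1560 - 1/5*15) = (-2931 + (692 - 1141))*(-1560 - 3) = (-2931 - 449)*(-1563) = -3380*(-1563) = 5282940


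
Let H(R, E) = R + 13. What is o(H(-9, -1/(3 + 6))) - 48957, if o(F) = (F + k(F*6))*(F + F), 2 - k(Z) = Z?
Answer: -49101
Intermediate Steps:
k(Z) = 2 - Z
H(R, E) = 13 + R
o(F) = 2*F*(2 - 5*F) (o(F) = (F + (2 - F*6))*(F + F) = (F + (2 - 6*F))*(2*F) = (2 - 5*F)*(2*F) = 2*F*(2 - 5*F))
o(H(-9, -1/(3 + 6))) - 48957 = 2*(13 - 9)*(2 - 5*(13 - 9)) - 48957 = 2*4*(2 - 5*4) - 48957 = 2*4*(2 - 20) - 48957 = 2*4*(-18) - 48957 = -144 - 48957 = -49101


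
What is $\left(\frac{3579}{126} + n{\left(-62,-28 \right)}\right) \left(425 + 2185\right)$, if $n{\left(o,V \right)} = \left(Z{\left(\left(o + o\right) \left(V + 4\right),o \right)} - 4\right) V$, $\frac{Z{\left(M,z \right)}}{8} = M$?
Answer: $- \frac{12176655285}{7} \approx -1.7395 \cdot 10^{9}$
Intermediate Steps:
$Z{\left(M,z \right)} = 8 M$
$n{\left(o,V \right)} = V \left(-4 + 16 o \left(4 + V\right)\right)$ ($n{\left(o,V \right)} = \left(8 \left(o + o\right) \left(V + 4\right) - 4\right) V = \left(8 \cdot 2 o \left(4 + V\right) - 4\right) V = \left(16 o \left(4 + V\right) - 4\right) V = \left(-4 + 16 o \left(4 + V\right)\right) V = V \left(-4 + 16 o \left(4 + V\right)\right)$)
$\left(\frac{3579}{126} + n{\left(-62,-28 \right)}\right) \left(425 + 2185\right) = \left(\frac{3579}{126} + 4 \left(-28\right) \left(-1 + 4 \left(-62\right) \left(4 - 28\right)\right)\right) \left(425 + 2185\right) = \left(3579 \cdot \frac{1}{126} + 4 \left(-28\right) \left(-1 + 4 \left(-62\right) \left(-24\right)\right)\right) 2610 = \left(\frac{1193}{42} + 4 \left(-28\right) \left(-1 + 5952\right)\right) 2610 = \left(\frac{1193}{42} + 4 \left(-28\right) 5951\right) 2610 = \left(\frac{1193}{42} - 666512\right) 2610 = \left(- \frac{27992311}{42}\right) 2610 = - \frac{12176655285}{7}$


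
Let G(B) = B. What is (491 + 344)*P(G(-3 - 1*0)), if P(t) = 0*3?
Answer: 0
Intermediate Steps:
P(t) = 0
(491 + 344)*P(G(-3 - 1*0)) = (491 + 344)*0 = 835*0 = 0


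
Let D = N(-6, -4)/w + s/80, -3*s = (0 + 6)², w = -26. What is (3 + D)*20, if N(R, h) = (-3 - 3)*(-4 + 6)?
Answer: 861/13 ≈ 66.231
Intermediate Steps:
N(R, h) = -12 (N(R, h) = -6*2 = -12)
s = -12 (s = -(0 + 6)²/3 = -⅓*6² = -⅓*36 = -12)
D = 81/260 (D = -12/(-26) - 12/80 = -12*(-1/26) - 12*1/80 = 6/13 - 3/20 = 81/260 ≈ 0.31154)
(3 + D)*20 = (3 + 81/260)*20 = (861/260)*20 = 861/13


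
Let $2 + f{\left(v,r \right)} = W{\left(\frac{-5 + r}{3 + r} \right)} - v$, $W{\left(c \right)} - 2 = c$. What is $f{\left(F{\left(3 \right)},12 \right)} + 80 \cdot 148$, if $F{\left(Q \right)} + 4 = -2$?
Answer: $\frac{177697}{15} \approx 11846.0$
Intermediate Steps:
$W{\left(c \right)} = 2 + c$
$F{\left(Q \right)} = -6$ ($F{\left(Q \right)} = -4 - 2 = -6$)
$f{\left(v,r \right)} = - v + \frac{-5 + r}{3 + r}$ ($f{\left(v,r \right)} = -2 - \left(-2 + v - \frac{-5 + r}{3 + r}\right) = -2 + \left(2 - v + \frac{-5 + r}{3 + r}\right) = - v + \frac{-5 + r}{3 + r}$)
$f{\left(F{\left(3 \right)},12 \right)} + 80 \cdot 148 = \frac{-5 + 12 - - 6 \left(3 + 12\right)}{3 + 12} + 80 \cdot 148 = \frac{-5 + 12 - \left(-6\right) 15}{15} + 11840 = \frac{-5 + 12 + 90}{15} + 11840 = \frac{1}{15} \cdot 97 + 11840 = \frac{97}{15} + 11840 = \frac{177697}{15}$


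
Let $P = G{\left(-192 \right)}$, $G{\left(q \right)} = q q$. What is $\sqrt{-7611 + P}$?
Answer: $7 \sqrt{597} \approx 171.04$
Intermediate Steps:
$G{\left(q \right)} = q^{2}$
$P = 36864$ ($P = \left(-192\right)^{2} = 36864$)
$\sqrt{-7611 + P} = \sqrt{-7611 + 36864} = \sqrt{29253} = 7 \sqrt{597}$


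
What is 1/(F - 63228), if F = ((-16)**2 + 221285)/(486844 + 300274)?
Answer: -787118/49767675363 ≈ -1.5816e-5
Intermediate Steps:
F = 221541/787118 (F = (256 + 221285)/787118 = 221541*(1/787118) = 221541/787118 ≈ 0.28146)
1/(F - 63228) = 1/(221541/787118 - 63228) = 1/(-49767675363/787118) = -787118/49767675363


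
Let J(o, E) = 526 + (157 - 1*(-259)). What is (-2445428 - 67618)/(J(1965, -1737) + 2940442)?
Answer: -1256523/1470692 ≈ -0.85437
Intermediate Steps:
J(o, E) = 942 (J(o, E) = 526 + (157 + 259) = 526 + 416 = 942)
(-2445428 - 67618)/(J(1965, -1737) + 2940442) = (-2445428 - 67618)/(942 + 2940442) = -2513046/2941384 = -2513046*1/2941384 = -1256523/1470692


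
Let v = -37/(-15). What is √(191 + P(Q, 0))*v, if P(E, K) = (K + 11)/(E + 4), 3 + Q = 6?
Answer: 74*√2359/105 ≈ 34.230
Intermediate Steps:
v = 37/15 (v = -37*(-1/15) = 37/15 ≈ 2.4667)
Q = 3 (Q = -3 + 6 = 3)
P(E, K) = (11 + K)/(4 + E)
√(191 + P(Q, 0))*v = √(191 + (11 + 0)/(4 + 3))*(37/15) = √(191 + 11/7)*(37/15) = √(1348/7)*(37/15) = (2*√2359/7)*(37/15) = 74*√2359/105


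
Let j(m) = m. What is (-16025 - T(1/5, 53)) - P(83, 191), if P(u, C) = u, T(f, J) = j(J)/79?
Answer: -1272585/79 ≈ -16109.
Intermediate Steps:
T(f, J) = J/79
(-16025 - T(1/5, 53)) - P(83, 191) = (-16025 - 53/79) - 1*83 = (-16025 - 1*53/79) - 83 = (-16025 - 53/79) - 83 = -1266028/79 - 83 = -1272585/79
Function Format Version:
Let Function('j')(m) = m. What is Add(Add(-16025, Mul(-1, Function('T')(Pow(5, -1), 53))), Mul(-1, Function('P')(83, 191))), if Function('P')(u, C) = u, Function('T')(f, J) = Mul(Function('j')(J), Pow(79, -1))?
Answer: Rational(-1272585, 79) ≈ -16109.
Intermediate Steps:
Function('T')(f, J) = Mul(Rational(1, 79), J) (Function('T')(f, J) = Mul(J, Pow(79, -1)) = Mul(J, Rational(1, 79)) = Mul(Rational(1, 79), J))
Add(Add(-16025, Mul(-1, Function('T')(Pow(5, -1), 53))), Mul(-1, Function('P')(83, 191))) = Add(Add(-16025, Mul(-1, Mul(Rational(1, 79), 53))), Mul(-1, 83)) = Add(Add(-16025, Mul(-1, Rational(53, 79))), -83) = Add(Add(-16025, Rational(-53, 79)), -83) = Add(Rational(-1266028, 79), -83) = Rational(-1272585, 79)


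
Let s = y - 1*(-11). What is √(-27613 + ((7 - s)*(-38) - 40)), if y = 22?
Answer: I*√26665 ≈ 163.29*I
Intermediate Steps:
s = 33 (s = 22 - 1*(-11) = 22 + 11 = 33)
√(-27613 + ((7 - s)*(-38) - 40)) = √(-27613 + ((7 - 1*33)*(-38) - 40)) = √(-27613 + ((7 - 33)*(-38) - 40)) = √(-27613 + (-26*(-38) - 40)) = √(-27613 + (988 - 40)) = √(-27613 + 948) = √(-26665) = I*√26665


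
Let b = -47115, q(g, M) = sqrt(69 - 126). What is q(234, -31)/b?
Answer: -I*sqrt(57)/47115 ≈ -0.00016024*I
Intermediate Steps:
q(g, M) = I*sqrt(57) (q(g, M) = sqrt(-57) = I*sqrt(57))
q(234, -31)/b = (I*sqrt(57))/(-47115) = (I*sqrt(57))*(-1/47115) = -I*sqrt(57)/47115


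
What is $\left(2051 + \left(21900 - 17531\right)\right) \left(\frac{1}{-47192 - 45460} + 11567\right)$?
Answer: $\frac{573362540405}{7721} \approx 7.426 \cdot 10^{7}$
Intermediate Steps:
$\left(2051 + \left(21900 - 17531\right)\right) \left(\frac{1}{-47192 - 45460} + 11567\right) = \left(2051 + \left(21900 - 17531\right)\right) \left(\frac{1}{-92652} + 11567\right) = \left(2051 + 4369\right) \left(- \frac{1}{92652} + 11567\right) = 6420 \cdot \frac{1071705683}{92652} = \frac{573362540405}{7721}$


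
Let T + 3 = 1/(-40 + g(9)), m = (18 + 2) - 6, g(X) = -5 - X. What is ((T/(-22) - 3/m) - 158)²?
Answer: 1728091655761/69155856 ≈ 24988.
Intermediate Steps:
m = 14 (m = 20 - 6 = 14)
T = -163/54 (T = -3 + 1/(-40 + (-5 - 1*9)) = -3 + 1/(-40 + (-5 - 9)) = -3 + 1/(-40 - 14) = -3 + 1/(-54) = -3 - 1/54 = -163/54 ≈ -3.0185)
((T/(-22) - 3/m) - 158)² = ((-163/54/(-22) - 3/14) - 158)² = ((-163/54*(-1/22) - 3*1/14) - 158)² = ((163/1188 - 3/14) - 158)² = (-641/8316 - 158)² = (-1314569/8316)² = 1728091655761/69155856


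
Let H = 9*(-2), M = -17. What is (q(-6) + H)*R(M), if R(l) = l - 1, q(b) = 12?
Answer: 108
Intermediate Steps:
R(l) = -1 + l
H = -18
(q(-6) + H)*R(M) = (12 - 18)*(-1 - 17) = -6*(-18) = 108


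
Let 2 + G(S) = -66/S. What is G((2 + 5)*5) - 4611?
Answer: -161521/35 ≈ -4614.9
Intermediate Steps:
G(S) = -2 - 66/S
G((2 + 5)*5) - 4611 = (-2 - 66*1/(5*(2 + 5))) - 4611 = (-2 - 66/(7*5)) - 4611 = (-2 - 66/35) - 4611 = -136/35 - 4611 = -161521/35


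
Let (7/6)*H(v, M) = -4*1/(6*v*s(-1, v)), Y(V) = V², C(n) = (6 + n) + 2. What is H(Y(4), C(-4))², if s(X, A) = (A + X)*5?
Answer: 1/4410000 ≈ 2.2676e-7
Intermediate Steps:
s(X, A) = 5*A + 5*X
C(n) = 8 + n
H(v, M) = -24/(7*v*(-30 + 30*v)) (H(v, M) = 6*(-4*1/(6*v*(5*v + 5*(-1))))/7 = 6*(-4*1/(6*v*(5*v - 5)))/7 = 6*(-4*1/(6*v*(-5 + 5*v)))/7 = 6*(-4*1/(v*(-30 + 30*v)))/7 = 6*(-4/(v*(-30 + 30*v)))/7 = -24/(7*v*(-30 + 30*v)))
H(Y(4), C(-4))² = (-4/(35*(4²)*(-1 + 4²)))² = (-4/35/(16*(-1 + 16)))² = (-4/35*1/16/15)² = (-4/35*1/16*1/15)² = (-1/2100)² = 1/4410000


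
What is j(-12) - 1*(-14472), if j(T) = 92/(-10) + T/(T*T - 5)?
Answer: 10051586/695 ≈ 14463.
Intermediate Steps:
j(T) = -46/5 + T/(-5 + T²) (j(T) = 92*(-⅒) + T/(T² - 5) = -46/5 + T/(-5 + T²))
j(-12) - 1*(-14472) = (46 - 12 - 46/5*(-12)²)/(-5 + (-12)²) - 1*(-14472) = (46 - 12 - 46/5*144)/(-5 + 144) + 14472 = (46 - 12 - 6624/5)/139 + 14472 = (1/139)*(-6454/5) + 14472 = -6454/695 + 14472 = 10051586/695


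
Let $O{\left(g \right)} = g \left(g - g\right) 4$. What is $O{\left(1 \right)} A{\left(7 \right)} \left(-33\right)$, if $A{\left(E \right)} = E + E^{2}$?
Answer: $0$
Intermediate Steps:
$O{\left(g \right)} = 0$ ($O{\left(g \right)} = g 0 \cdot 4 = 0 \cdot 4 = 0$)
$O{\left(1 \right)} A{\left(7 \right)} \left(-33\right) = 0 \cdot 7 \left(1 + 7\right) \left(-33\right) = 0 \cdot 7 \cdot 8 \left(-33\right) = 0 \cdot 56 \left(-33\right) = 0 \left(-33\right) = 0$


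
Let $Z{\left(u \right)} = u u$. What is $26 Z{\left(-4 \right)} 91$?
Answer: $37856$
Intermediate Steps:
$Z{\left(u \right)} = u^{2}$
$26 Z{\left(-4 \right)} 91 = 26 \left(-4\right)^{2} \cdot 91 = 26 \cdot 16 \cdot 91 = 416 \cdot 91 = 37856$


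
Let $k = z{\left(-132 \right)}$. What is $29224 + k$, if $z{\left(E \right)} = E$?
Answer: $29092$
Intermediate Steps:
$k = -132$
$29224 + k = 29224 - 132 = 29092$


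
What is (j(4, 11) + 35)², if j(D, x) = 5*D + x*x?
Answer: 30976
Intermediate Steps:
j(D, x) = x² + 5*D (j(D, x) = 5*D + x² = x² + 5*D)
(j(4, 11) + 35)² = ((11² + 5*4) + 35)² = ((121 + 20) + 35)² = (141 + 35)² = 176² = 30976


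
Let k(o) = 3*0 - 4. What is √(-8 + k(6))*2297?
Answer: 4594*I*√3 ≈ 7957.0*I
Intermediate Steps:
k(o) = -4 (k(o) = 0 - 4 = -4)
√(-8 + k(6))*2297 = √(-8 - 4)*2297 = √(-12)*2297 = (2*I*√3)*2297 = 4594*I*√3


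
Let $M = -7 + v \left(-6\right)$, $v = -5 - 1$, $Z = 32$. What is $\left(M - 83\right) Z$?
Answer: $-1728$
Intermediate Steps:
$v = -6$ ($v = -5 - 1 = -6$)
$M = 29$ ($M = -7 - -36 = -7 + 36 = 29$)
$\left(M - 83\right) Z = \left(29 - 83\right) 32 = \left(-54\right) 32 = -1728$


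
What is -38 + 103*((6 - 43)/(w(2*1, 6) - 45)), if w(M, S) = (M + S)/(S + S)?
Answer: 6379/133 ≈ 47.962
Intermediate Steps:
w(M, S) = (M + S)/(2*S) (w(M, S) = (M + S)/((2*S)) = (M + S)*(1/(2*S)) = (M + S)/(2*S))
-38 + 103*((6 - 43)/(w(2*1, 6) - 45)) = -38 + 103*((6 - 43)/((1/2)*(2*1 + 6)/6 - 45)) = -38 + 103*(-37/((1/2)*(1/6)*(2 + 6) - 45)) = -38 + 103*(-37/((1/2)*(1/6)*8 - 45)) = -38 + 103*(-37/(2/3 - 45)) = -38 + 103*(-37/(-133/3)) = -38 + 103*(-37*(-3/133)) = -38 + 103*(111/133) = -38 + 11433/133 = 6379/133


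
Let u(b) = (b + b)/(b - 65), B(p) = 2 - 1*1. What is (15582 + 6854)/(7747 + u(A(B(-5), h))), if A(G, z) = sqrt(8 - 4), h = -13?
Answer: 1413468/488057 ≈ 2.8961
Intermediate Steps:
B(p) = 1 (B(p) = 2 - 1 = 1)
A(G, z) = 2 (A(G, z) = sqrt(4) = 2)
u(b) = 2*b/(-65 + b) (u(b) = (2*b)/(-65 + b) = 2*b/(-65 + b))
(15582 + 6854)/(7747 + u(A(B(-5), h))) = (15582 + 6854)/(7747 + 2*2/(-65 + 2)) = 22436/(7747 + 2*2/(-63)) = 22436/(7747 + 2*2*(-1/63)) = 22436/(7747 - 4/63) = 22436/(488057/63) = 22436*(63/488057) = 1413468/488057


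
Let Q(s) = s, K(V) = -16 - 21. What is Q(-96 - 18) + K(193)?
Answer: -151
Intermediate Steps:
K(V) = -37
Q(-96 - 18) + K(193) = (-96 - 18) - 37 = -114 - 37 = -151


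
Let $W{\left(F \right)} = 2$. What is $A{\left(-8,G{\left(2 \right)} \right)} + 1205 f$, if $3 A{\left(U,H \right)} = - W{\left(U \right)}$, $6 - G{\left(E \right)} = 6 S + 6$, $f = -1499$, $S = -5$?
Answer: $- \frac{5418887}{3} \approx -1.8063 \cdot 10^{6}$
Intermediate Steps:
$G{\left(E \right)} = 30$ ($G{\left(E \right)} = 6 - \left(6 \left(-5\right) + 6\right) = 6 - \left(-30 + 6\right) = 6 - -24 = 6 + 24 = 30$)
$A{\left(U,H \right)} = - \frac{2}{3}$ ($A{\left(U,H \right)} = \frac{\left(-1\right) 2}{3} = \frac{1}{3} \left(-2\right) = - \frac{2}{3}$)
$A{\left(-8,G{\left(2 \right)} \right)} + 1205 f = - \frac{2}{3} + 1205 \left(-1499\right) = - \frac{2}{3} - 1806295 = - \frac{5418887}{3}$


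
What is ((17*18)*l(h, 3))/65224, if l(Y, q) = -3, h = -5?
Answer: -459/32612 ≈ -0.014075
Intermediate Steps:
((17*18)*l(h, 3))/65224 = ((17*18)*(-3))/65224 = (306*(-3))*(1/65224) = -918*1/65224 = -459/32612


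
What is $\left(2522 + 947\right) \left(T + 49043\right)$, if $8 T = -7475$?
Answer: $\frac{1335110561}{8} \approx 1.6689 \cdot 10^{8}$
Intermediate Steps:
$T = - \frac{7475}{8}$ ($T = \frac{1}{8} \left(-7475\right) = - \frac{7475}{8} \approx -934.38$)
$\left(2522 + 947\right) \left(T + 49043\right) = \left(2522 + 947\right) \left(- \frac{7475}{8} + 49043\right) = 3469 \cdot \frac{384869}{8} = \frac{1335110561}{8}$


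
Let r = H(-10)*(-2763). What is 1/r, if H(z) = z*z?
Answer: -1/276300 ≈ -3.6193e-6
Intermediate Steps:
H(z) = z**2
r = -276300 (r = (-10)**2*(-2763) = 100*(-2763) = -276300)
1/r = 1/(-276300) = -1/276300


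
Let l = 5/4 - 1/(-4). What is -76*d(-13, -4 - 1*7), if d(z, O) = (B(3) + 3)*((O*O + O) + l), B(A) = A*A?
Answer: -101688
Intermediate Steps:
l = 3/2 (l = 5*(¼) - 1*(-¼) = 5/4 + ¼ = 3/2 ≈ 1.5000)
B(A) = A²
d(z, O) = 18 + 12*O + 12*O² (d(z, O) = (3² + 3)*((O*O + O) + 3/2) = (9 + 3)*((O² + O) + 3/2) = 12*((O + O²) + 3/2) = 12*(3/2 + O + O²) = 18 + 12*O + 12*O²)
-76*d(-13, -4 - 1*7) = -76*(18 + 12*(-4 - 1*7) + 12*(-4 - 1*7)²) = -76*(18 + 12*(-4 - 7) + 12*(-4 - 7)²) = -76*(18 + 12*(-11) + 12*(-11)²) = -76*(18 - 132 + 12*121) = -76*(18 - 132 + 1452) = -76*1338 = -101688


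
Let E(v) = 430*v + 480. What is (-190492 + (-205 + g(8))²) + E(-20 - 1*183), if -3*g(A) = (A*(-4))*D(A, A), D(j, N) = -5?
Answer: -1895093/9 ≈ -2.1057e+5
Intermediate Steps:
g(A) = -20*A/3 (g(A) = -A*(-4)*(-5)/3 = -(-4*A)*(-5)/3 = -20*A/3)
E(v) = 480 + 430*v
(-190492 + (-205 + g(8))²) + E(-20 - 1*183) = (-190492 + (-205 - 20/3*8)²) + (480 + 430*(-20 - 1*183)) = (-190492 + (-205 - 160/3)²) + (480 + 430*(-20 - 183)) = (-190492 + (-775/3)²) + (480 + 430*(-203)) = (-190492 + 600625/9) + (480 - 87290) = -1113803/9 - 86810 = -1895093/9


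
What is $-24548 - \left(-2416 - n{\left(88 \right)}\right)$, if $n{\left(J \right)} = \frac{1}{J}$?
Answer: $- \frac{1947615}{88} \approx -22132.0$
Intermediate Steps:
$-24548 - \left(-2416 - n{\left(88 \right)}\right) = -24548 - \left(-2416 - \frac{1}{88}\right) = -24548 - - \frac{212609}{88} = -24548 + \frac{212609}{88} = - \frac{1947615}{88}$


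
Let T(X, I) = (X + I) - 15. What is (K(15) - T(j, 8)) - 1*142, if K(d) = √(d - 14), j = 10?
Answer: -144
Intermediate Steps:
K(d) = √(-14 + d)
T(X, I) = -15 + I + X (T(X, I) = (I + X) - 15 = -15 + I + X)
(K(15) - T(j, 8)) - 1*142 = (√(-14 + 15) - (-15 + 8 + 10)) - 1*142 = (√1 - 1*3) - 142 = (1 - 3) - 142 = -2 - 142 = -144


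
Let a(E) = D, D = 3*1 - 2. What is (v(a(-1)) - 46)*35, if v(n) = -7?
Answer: -1855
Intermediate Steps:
D = 1 (D = 3 - 2 = 1)
a(E) = 1
(v(a(-1)) - 46)*35 = (-7 - 46)*35 = -53*35 = -1855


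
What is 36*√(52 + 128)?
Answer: 216*√5 ≈ 482.99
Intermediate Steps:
36*√(52 + 128) = 36*√180 = 36*(6*√5) = 216*√5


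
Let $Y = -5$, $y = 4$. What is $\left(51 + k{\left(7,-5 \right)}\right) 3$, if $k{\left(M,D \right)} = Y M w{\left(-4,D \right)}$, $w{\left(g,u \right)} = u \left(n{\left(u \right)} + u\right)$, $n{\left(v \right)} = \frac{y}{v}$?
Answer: $-2892$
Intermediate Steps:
$n{\left(v \right)} = \frac{4}{v}$
$w{\left(g,u \right)} = u \left(u + \frac{4}{u}\right)$ ($w{\left(g,u \right)} = u \left(\frac{4}{u} + u\right) = u \left(u + \frac{4}{u}\right)$)
$k{\left(M,D \right)} = - 5 M \left(4 + D^{2}\right)$
$\left(51 + k{\left(7,-5 \right)}\right) 3 = \left(51 - 35 \left(4 + \left(-5\right)^{2}\right)\right) 3 = \left(51 - 35 \left(4 + 25\right)\right) 3 = \left(51 - 35 \cdot 29\right) 3 = \left(51 - 1015\right) 3 = \left(-964\right) 3 = -2892$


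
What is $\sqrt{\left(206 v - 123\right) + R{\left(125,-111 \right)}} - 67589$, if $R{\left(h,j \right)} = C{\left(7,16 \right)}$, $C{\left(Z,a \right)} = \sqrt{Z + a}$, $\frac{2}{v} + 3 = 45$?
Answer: $-67589 + \frac{i \sqrt{49917 - 441 \sqrt{23}}}{21} \approx -67589.0 + 10.411 i$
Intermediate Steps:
$v = \frac{1}{21}$ ($v = \frac{2}{-3 + 45} = \frac{2}{42} = 2 \cdot \frac{1}{42} = \frac{1}{21} \approx 0.047619$)
$R{\left(h,j \right)} = \sqrt{23}$ ($R{\left(h,j \right)} = \sqrt{7 + 16} = \sqrt{23}$)
$\sqrt{\left(206 v - 123\right) + R{\left(125,-111 \right)}} - 67589 = \sqrt{\left(206 \cdot \frac{1}{21} - 123\right) + \sqrt{23}} - 67589 = \sqrt{\left(\frac{206}{21} - 123\right) + \sqrt{23}} - 67589 = \sqrt{- \frac{2377}{21} + \sqrt{23}} - 67589 = -67589 + \sqrt{- \frac{2377}{21} + \sqrt{23}}$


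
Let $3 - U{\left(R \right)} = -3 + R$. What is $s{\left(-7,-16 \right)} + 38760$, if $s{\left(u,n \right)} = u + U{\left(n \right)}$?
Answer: $38775$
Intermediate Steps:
$U{\left(R \right)} = 6 - R$ ($U{\left(R \right)} = 3 - \left(-3 + R\right) = 6 - R$)
$s{\left(u,n \right)} = 6 + u - n$ ($s{\left(u,n \right)} = u - \left(-6 + n\right) = 6 + u - n$)
$s{\left(-7,-16 \right)} + 38760 = \left(6 - 7 - -16\right) + 38760 = \left(6 - 7 + 16\right) + 38760 = 15 + 38760 = 38775$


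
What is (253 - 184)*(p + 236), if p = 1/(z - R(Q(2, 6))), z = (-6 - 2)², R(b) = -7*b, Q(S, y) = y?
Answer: 1726173/106 ≈ 16285.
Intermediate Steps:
z = 64 (z = (-8)² = 64)
p = 1/106 (p = 1/(64 - (-7)*6) = 1/(64 - 1*(-42)) = 1/(64 + 42) = 1/106 ≈ 0.0094340)
(253 - 184)*(p + 236) = (253 - 184)*(1/106 + 236) = 69*(25017/106) = 1726173/106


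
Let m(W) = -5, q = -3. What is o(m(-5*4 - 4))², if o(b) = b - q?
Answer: 4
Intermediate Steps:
o(b) = 3 + b (o(b) = b - 1*(-3) = b + 3 = 3 + b)
o(m(-5*4 - 4))² = (3 - 5)² = (-2)² = 4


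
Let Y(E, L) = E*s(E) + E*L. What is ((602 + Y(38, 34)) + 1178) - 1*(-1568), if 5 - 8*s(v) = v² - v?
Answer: -8059/4 ≈ -2014.8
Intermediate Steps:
s(v) = 5/8 - v²/8 + v/8 (s(v) = 5/8 - (v² - v)/8 = 5/8 + (-v²/8 + v/8) = 5/8 - v²/8 + v/8)
Y(E, L) = E*L + E*(5/8 - E²/8 + E/8) (Y(E, L) = E*(5/8 - E²/8 + E/8) + E*L = E*L + E*(5/8 - E²/8 + E/8))
((602 + Y(38, 34)) + 1178) - 1*(-1568) = ((602 + (⅛)*38*(5 + 38 - 1*38² + 8*34)) + 1178) - 1*(-1568) = ((602 + (⅛)*38*(5 + 38 - 1*1444 + 272)) + 1178) + 1568 = ((602 + (⅛)*38*(5 + 38 - 1444 + 272)) + 1178) + 1568 = ((602 + (⅛)*38*(-1129)) + 1178) + 1568 = ((602 - 21451/4) + 1178) + 1568 = (-19043/4 + 1178) + 1568 = -14331/4 + 1568 = -8059/4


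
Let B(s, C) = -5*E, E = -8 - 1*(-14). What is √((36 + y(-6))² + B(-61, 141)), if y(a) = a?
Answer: √870 ≈ 29.496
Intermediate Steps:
E = 6 (E = -8 + 14 = 6)
B(s, C) = -30 (B(s, C) = -5*6 = -30)
√((36 + y(-6))² + B(-61, 141)) = √((36 - 6)² - 30) = √(30² - 30) = √(900 - 30) = √870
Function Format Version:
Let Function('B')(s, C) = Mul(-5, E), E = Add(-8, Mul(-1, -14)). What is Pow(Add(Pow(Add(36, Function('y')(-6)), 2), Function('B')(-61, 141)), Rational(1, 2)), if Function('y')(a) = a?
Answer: Pow(870, Rational(1, 2)) ≈ 29.496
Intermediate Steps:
E = 6 (E = Add(-8, 14) = 6)
Function('B')(s, C) = -30 (Function('B')(s, C) = Mul(-5, 6) = -30)
Pow(Add(Pow(Add(36, Function('y')(-6)), 2), Function('B')(-61, 141)), Rational(1, 2)) = Pow(Add(Pow(Add(36, -6), 2), -30), Rational(1, 2)) = Pow(Add(Pow(30, 2), -30), Rational(1, 2)) = Pow(Add(900, -30), Rational(1, 2)) = Pow(870, Rational(1, 2))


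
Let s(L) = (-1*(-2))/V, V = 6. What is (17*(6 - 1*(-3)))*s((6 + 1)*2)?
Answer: 51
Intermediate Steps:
s(L) = ⅓ (s(L) = -1*(-2)/6 = 2*(⅙) = ⅓)
(17*(6 - 1*(-3)))*s((6 + 1)*2) = (17*(6 - 1*(-3)))*(⅓) = (17*(6 + 3))*(⅓) = (17*9)*(⅓) = 153*(⅓) = 51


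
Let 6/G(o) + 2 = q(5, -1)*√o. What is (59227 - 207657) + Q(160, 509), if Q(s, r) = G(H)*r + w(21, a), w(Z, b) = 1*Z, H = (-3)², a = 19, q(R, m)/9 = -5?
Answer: -20335087/137 ≈ -1.4843e+5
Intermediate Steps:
q(R, m) = -45 (q(R, m) = 9*(-5) = -45)
H = 9
w(Z, b) = Z
G(o) = 6/(-2 - 45*√o)
Q(s, r) = 21 - 6*r/137 (Q(s, r) = (6/(-2 - 45*√9))*r + 21 = (6/(-2 - 45*3))*r + 21 = (6/(-2 - 135))*r + 21 = (6/(-137))*r + 21 = (6*(-1/137))*r + 21 = -6*r/137 + 21 = 21 - 6*r/137)
(59227 - 207657) + Q(160, 509) = (59227 - 207657) + (21 - 6/137*509) = -148430 + (21 - 3054/137) = -148430 - 177/137 = -20335087/137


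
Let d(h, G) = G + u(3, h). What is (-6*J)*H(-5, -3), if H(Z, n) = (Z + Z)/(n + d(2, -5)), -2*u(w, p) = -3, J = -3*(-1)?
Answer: -360/13 ≈ -27.692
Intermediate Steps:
J = 3
u(w, p) = 3/2 (u(w, p) = -1/2*(-3) = 3/2)
d(h, G) = 3/2 + G (d(h, G) = G + 3/2 = 3/2 + G)
H(Z, n) = 2*Z/(-7/2 + n) (H(Z, n) = (Z + Z)/(n + (3/2 - 5)) = (2*Z)/(n - 7/2) = (2*Z)/(-7/2 + n) = 2*Z/(-7/2 + n))
(-6*J)*H(-5, -3) = (-6*3)*(4*(-5)/(-7 + 2*(-3))) = -72*(-5)/(-7 - 6) = -72*(-5)/(-13) = -72*(-5)*(-1)/13 = -18*20/13 = -360/13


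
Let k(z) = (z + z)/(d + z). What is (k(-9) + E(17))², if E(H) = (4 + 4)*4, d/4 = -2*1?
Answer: 315844/289 ≈ 1092.9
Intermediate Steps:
d = -8 (d = 4*(-2*1) = 4*(-2) = -8)
k(z) = 2*z/(-8 + z) (k(z) = (z + z)/(-8 + z) = (2*z)/(-8 + z) = 2*z/(-8 + z))
E(H) = 32 (E(H) = 8*4 = 32)
(k(-9) + E(17))² = (2*(-9)/(-8 - 9) + 32)² = (2*(-9)/(-17) + 32)² = (2*(-9)*(-1/17) + 32)² = (18/17 + 32)² = (562/17)² = 315844/289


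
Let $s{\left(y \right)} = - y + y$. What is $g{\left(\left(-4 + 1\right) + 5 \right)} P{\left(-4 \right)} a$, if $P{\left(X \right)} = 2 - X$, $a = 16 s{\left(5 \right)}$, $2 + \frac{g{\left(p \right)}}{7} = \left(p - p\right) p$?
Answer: $0$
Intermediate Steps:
$s{\left(y \right)} = 0$
$g{\left(p \right)} = -14$ ($g{\left(p \right)} = -14 + 7 \left(p - p\right) p = -14 + 7 \cdot 0 p = -14 + 7 \cdot 0 = -14 + 0 = -14$)
$a = 0$ ($a = 16 \cdot 0 = 0$)
$g{\left(\left(-4 + 1\right) + 5 \right)} P{\left(-4 \right)} a = - 14 \left(2 - -4\right) 0 = - 14 \left(2 + 4\right) 0 = \left(-14\right) 6 \cdot 0 = \left(-84\right) 0 = 0$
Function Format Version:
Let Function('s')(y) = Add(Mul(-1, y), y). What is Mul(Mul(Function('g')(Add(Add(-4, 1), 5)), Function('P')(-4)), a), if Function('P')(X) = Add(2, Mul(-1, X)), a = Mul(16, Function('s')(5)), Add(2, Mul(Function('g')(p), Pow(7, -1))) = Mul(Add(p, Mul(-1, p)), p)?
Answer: 0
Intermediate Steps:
Function('s')(y) = 0
Function('g')(p) = -14 (Function('g')(p) = Add(-14, Mul(7, Mul(Add(p, Mul(-1, p)), p))) = Add(-14, Mul(7, Mul(0, p))) = Add(-14, Mul(7, 0)) = Add(-14, 0) = -14)
a = 0 (a = Mul(16, 0) = 0)
Mul(Mul(Function('g')(Add(Add(-4, 1), 5)), Function('P')(-4)), a) = Mul(Mul(-14, Add(2, Mul(-1, -4))), 0) = Mul(Mul(-14, Add(2, 4)), 0) = Mul(Mul(-14, 6), 0) = Mul(-84, 0) = 0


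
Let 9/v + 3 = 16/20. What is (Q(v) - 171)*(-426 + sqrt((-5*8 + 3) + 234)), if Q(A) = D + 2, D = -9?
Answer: 75828 - 178*sqrt(197) ≈ 73330.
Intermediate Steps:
v = -45/11 (v = 9/(-3 + 16/20) = 9/(-3 + 16*(1/20)) = 9/(-3 + 4/5) = 9/(-11/5) = 9*(-5/11) = -45/11 ≈ -4.0909)
Q(A) = -7 (Q(A) = -9 + 2 = -7)
(Q(v) - 171)*(-426 + sqrt((-5*8 + 3) + 234)) = (-7 - 171)*(-426 + sqrt((-5*8 + 3) + 234)) = -178*(-426 + sqrt((-40 + 3) + 234)) = -178*(-426 + sqrt(-37 + 234)) = -178*(-426 + sqrt(197)) = 75828 - 178*sqrt(197)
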